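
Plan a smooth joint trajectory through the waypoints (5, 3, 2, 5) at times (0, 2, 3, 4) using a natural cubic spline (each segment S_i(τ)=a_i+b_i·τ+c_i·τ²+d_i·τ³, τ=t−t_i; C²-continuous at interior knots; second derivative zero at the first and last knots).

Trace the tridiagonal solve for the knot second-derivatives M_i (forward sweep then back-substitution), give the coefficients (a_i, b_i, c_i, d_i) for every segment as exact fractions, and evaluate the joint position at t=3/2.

Δ: Δ0=-1, Δ1=-1, Δ2=3
row 1: diag=6, rhs=0; c'=1/6, d'=0
row 2: denom=4−1·1/6=23/6; d'=(24−1·0)/(23/6)=144/23
back: M2=144/23
back: M1=0−1/6·144/23=-24/23
M: M0=0, M1=-24/23, M2=144/23, M3=0
seg 0: a=5, c=M0/2=0, d=(M1−M0)/(6·2)=-2/23, b=Δ0−h0·(2M0+M1)/6=-15/23
seg 1: a=3, c=M1/2=-12/23, d=(M2−M1)/(6·1)=28/23, b=Δ1−h1·(2M1+M2)/6=-39/23
seg 2: a=2, c=M2/2=72/23, d=(M3−M2)/(6·1)=-24/23, b=Δ2−h2·(2M2+M3)/6=21/23
t_q=3/2 → seg 0, τ=3/2; S=5+-15/23·τ+0·τ²+-2/23·τ³=343/92

  seg 0: a=5 b=-15/23 c=0 d=-2/23
  seg 1: a=3 b=-39/23 c=-12/23 d=28/23
  seg 2: a=2 b=21/23 c=72/23 d=-24/23
S(3/2) = 343/92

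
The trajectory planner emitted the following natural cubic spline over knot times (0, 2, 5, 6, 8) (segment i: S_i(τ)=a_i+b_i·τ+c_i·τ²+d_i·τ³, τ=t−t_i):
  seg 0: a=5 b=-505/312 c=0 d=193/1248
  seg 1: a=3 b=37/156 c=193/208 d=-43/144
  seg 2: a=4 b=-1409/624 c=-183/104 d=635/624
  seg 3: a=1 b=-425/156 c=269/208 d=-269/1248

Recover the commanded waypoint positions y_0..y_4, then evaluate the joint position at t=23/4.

y_0 = S_0(0) = a_0 = 5
y_1 = S_1(0) = a_1 = 3
y_2 = S_2(0) = a_2 = 4
y_3 = S_3(0) = a_3 = 1
y_4 = S_3(2) = -1
t_q=23/4 is in segment 2 (τ=3/4); S_2(τ)=23243/13312

y_0=5 y_1=3 y_2=4 y_3=1 y_4=-1
S(23/4) = 23243/13312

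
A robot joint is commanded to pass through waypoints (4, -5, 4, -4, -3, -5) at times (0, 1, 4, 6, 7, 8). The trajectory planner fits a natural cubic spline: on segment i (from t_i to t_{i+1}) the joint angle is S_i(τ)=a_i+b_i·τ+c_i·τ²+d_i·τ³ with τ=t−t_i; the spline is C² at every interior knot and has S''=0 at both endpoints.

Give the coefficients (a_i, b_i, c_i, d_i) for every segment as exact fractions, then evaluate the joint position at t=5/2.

  seg 0: a=4 b=-16734/1505 c=0 d=3189/1505
  seg 1: a=-5 b=-7167/1505 c=9567/1505 d=-1891/1505
  seg 2: a=4 b=-822/1505 c=-7452/1505 d=4853/3010
  seg 3: a=-4 b=-216/215 c=7107/1505 d=-818/301
  seg 4: a=-3 b=432/1505 c=-5163/1505 d=1721/1505
S(5/2) = -5011/2408

Δ: Δ0=-9, Δ1=3, Δ2=-4, Δ3=1, Δ4=-2
row 1: diag=8, rhs=72; c'=3/8, d'=9
row 2: denom=10−3·3/8=71/8; d'=(-42−3·9)/(71/8)=-552/71
row 3: denom=6−2·16/71=394/71; d'=(30−2·-552/71)/(394/71)=1617/197
row 4: denom=4−1·71/394=1505/394; d'=(-18−1·1617/197)/(1505/394)=-10326/1505
back: M4=-10326/1505
back: M3=1617/197−71/394·-10326/1505=14214/1505
back: M2=-552/71−16/71·14214/1505=-14904/1505
back: M1=9−3/8·-14904/1505=19134/1505
M: M0=0, M1=19134/1505, M2=-14904/1505, M3=14214/1505, M4=-10326/1505, M5=0
seg 0: a=4, c=M0/2=0, d=(M1−M0)/(6·1)=3189/1505, b=Δ0−h0·(2M0+M1)/6=-16734/1505
seg 1: a=-5, c=M1/2=9567/1505, d=(M2−M1)/(6·3)=-1891/1505, b=Δ1−h1·(2M1+M2)/6=-7167/1505
seg 2: a=4, c=M2/2=-7452/1505, d=(M3−M2)/(6·2)=4853/3010, b=Δ2−h2·(2M2+M3)/6=-822/1505
seg 3: a=-4, c=M3/2=7107/1505, d=(M4−M3)/(6·1)=-818/301, b=Δ3−h3·(2M3+M4)/6=-216/215
seg 4: a=-3, c=M4/2=-5163/1505, d=(M5−M4)/(6·1)=1721/1505, b=Δ4−h4·(2M4+M5)/6=432/1505
t_q=5/2 → seg 1, τ=3/2; S=-5+-7167/1505·τ+9567/1505·τ²+-1891/1505·τ³=-5011/2408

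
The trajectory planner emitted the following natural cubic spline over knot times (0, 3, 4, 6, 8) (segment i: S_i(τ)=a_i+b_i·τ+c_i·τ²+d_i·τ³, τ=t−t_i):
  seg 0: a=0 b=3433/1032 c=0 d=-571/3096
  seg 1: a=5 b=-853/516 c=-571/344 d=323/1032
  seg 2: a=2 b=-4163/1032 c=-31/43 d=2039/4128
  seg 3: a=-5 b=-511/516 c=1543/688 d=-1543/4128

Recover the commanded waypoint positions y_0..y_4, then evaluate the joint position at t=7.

y_0=0 y_1=5 y_2=2 y_3=-5 y_4=-1
S(7) = -5671/1376

y_0 = S_0(0) = a_0 = 0
y_1 = S_1(0) = a_1 = 5
y_2 = S_2(0) = a_2 = 2
y_3 = S_3(0) = a_3 = -5
y_4 = S_3(2) = -1
t_q=7 is in segment 3 (τ=1); S_3(τ)=-5671/1376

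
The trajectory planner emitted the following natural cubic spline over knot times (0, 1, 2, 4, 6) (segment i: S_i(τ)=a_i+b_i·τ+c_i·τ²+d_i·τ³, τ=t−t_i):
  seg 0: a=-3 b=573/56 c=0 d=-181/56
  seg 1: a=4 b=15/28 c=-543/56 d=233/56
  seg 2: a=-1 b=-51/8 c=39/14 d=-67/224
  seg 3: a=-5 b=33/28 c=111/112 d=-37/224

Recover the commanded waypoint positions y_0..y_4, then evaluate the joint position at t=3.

y_0 = S_0(0) = a_0 = -3
y_1 = S_1(0) = a_1 = 4
y_2 = S_2(0) = a_2 = -1
y_3 = S_3(0) = a_3 = -5
y_4 = S_3(2) = 0
t_q=3 is in segment 2 (τ=1); S_2(τ)=-1095/224

y_0=-3 y_1=4 y_2=-1 y_3=-5 y_4=0
S(3) = -1095/224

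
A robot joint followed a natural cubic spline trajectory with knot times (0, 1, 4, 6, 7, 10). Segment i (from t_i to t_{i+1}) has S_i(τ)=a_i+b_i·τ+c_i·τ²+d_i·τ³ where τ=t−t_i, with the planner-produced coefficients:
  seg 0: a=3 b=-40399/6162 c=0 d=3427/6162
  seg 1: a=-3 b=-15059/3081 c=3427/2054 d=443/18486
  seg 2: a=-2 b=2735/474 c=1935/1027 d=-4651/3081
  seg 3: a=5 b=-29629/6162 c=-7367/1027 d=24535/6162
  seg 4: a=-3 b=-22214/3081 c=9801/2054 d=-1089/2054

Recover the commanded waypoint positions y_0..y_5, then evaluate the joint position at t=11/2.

y_0 = S_0(0) = a_0 = 3
y_1 = S_1(0) = a_1 = -3
y_2 = S_2(0) = a_2 = -2
y_3 = S_3(0) = a_3 = 5
y_4 = S_4(0) = a_4 = -3
y_5 = S_4(3) = 4
t_q=11/2 is in segment 2 (τ=3/2); S_2(τ)=47649/8216

y_0=3 y_1=-3 y_2=-2 y_3=5 y_4=-3 y_5=4
S(11/2) = 47649/8216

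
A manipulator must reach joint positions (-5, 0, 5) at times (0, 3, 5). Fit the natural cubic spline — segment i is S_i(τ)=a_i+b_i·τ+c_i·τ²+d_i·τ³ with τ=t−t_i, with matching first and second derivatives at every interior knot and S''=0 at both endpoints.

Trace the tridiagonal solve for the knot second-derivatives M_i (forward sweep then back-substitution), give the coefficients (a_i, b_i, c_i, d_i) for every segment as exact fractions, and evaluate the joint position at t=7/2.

  seg 0: a=-5 b=17/12 c=0 d=1/36
  seg 1: a=0 b=13/6 c=1/4 d=-1/24
S(7/2) = 73/64

Δ: Δ0=5/3, Δ1=5/2
row 1: diag=10, rhs=5; c'=1/5, d'=1/2
back: M1=1/2
M: M0=0, M1=1/2, M2=0
seg 0: a=-5, c=M0/2=0, d=(M1−M0)/(6·3)=1/36, b=Δ0−h0·(2M0+M1)/6=17/12
seg 1: a=0, c=M1/2=1/4, d=(M2−M1)/(6·2)=-1/24, b=Δ1−h1·(2M1+M2)/6=13/6
t_q=7/2 → seg 1, τ=1/2; S=0+13/6·τ+1/4·τ²+-1/24·τ³=73/64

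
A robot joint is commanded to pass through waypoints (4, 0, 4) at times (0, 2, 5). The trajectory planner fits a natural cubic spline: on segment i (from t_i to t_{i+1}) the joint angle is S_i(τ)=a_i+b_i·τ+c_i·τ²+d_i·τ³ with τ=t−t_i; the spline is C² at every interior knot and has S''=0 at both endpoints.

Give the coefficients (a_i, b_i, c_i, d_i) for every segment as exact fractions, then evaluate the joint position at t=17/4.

Δ: Δ0=-2, Δ1=4/3
row 1: diag=10, rhs=20; c'=3/10, d'=2
back: M1=2
M: M0=0, M1=2, M2=0
seg 0: a=4, c=M0/2=0, d=(M1−M0)/(6·2)=1/6, b=Δ0−h0·(2M0+M1)/6=-8/3
seg 1: a=0, c=M1/2=1, d=(M2−M1)/(6·3)=-1/9, b=Δ1−h1·(2M1+M2)/6=-2/3
t_q=17/4 → seg 1, τ=9/4; S=0+-2/3·τ+1·τ²+-1/9·τ³=147/64

  seg 0: a=4 b=-8/3 c=0 d=1/6
  seg 1: a=0 b=-2/3 c=1 d=-1/9
S(17/4) = 147/64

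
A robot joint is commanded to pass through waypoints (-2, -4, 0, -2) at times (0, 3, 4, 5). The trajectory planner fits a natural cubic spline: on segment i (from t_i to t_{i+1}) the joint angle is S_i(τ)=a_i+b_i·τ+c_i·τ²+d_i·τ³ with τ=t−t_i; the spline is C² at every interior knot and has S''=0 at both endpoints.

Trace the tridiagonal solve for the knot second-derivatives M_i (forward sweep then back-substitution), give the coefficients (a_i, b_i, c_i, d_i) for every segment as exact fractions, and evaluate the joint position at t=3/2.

Δ: Δ0=-2/3, Δ1=4, Δ2=-2
row 1: diag=8, rhs=28; c'=1/8, d'=7/2
row 2: denom=4−1·1/8=31/8; d'=(-36−1·7/2)/(31/8)=-316/31
back: M2=-316/31
back: M1=7/2−1/8·-316/31=148/31
M: M0=0, M1=148/31, M2=-316/31, M3=0
seg 0: a=-2, c=M0/2=0, d=(M1−M0)/(6·3)=74/279, b=Δ0−h0·(2M0+M1)/6=-284/93
seg 1: a=-4, c=M1/2=74/31, d=(M2−M1)/(6·1)=-232/93, b=Δ1−h1·(2M1+M2)/6=382/93
seg 2: a=0, c=M2/2=-158/31, d=(M3−M2)/(6·1)=158/93, b=Δ2−h2·(2M2+M3)/6=130/93
t_q=3/2 → seg 0, τ=3/2; S=-2+-284/93·τ+0·τ²+74/279·τ³=-705/124

  seg 0: a=-2 b=-284/93 c=0 d=74/279
  seg 1: a=-4 b=382/93 c=74/31 d=-232/93
  seg 2: a=0 b=130/93 c=-158/31 d=158/93
S(3/2) = -705/124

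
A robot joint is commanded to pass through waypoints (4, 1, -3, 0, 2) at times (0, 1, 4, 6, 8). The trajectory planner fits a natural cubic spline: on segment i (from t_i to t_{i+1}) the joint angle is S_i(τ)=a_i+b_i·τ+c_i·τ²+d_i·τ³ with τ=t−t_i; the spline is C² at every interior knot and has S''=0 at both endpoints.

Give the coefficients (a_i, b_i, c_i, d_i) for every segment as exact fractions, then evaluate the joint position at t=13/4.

Δ: Δ0=-3, Δ1=-4/3, Δ2=3/2, Δ3=1
row 1: diag=8, rhs=10; c'=3/8, d'=5/4
row 2: denom=10−3·3/8=71/8; d'=(17−3·5/4)/(71/8)=106/71
row 3: denom=8−2·16/71=536/71; d'=(-3−2·106/71)/(536/71)=-425/536
back: M3=-425/536
back: M2=106/71−16/71·-425/536=112/67
back: M1=5/4−3/8·112/67=167/268
M: M0=0, M1=167/268, M2=112/67, M3=-425/536, M4=0
seg 0: a=4, c=M0/2=0, d=(M1−M0)/(6·1)=167/1608, b=Δ0−h0·(2M0+M1)/6=-4991/1608
seg 1: a=1, c=M1/2=167/536, d=(M2−M1)/(6·3)=281/4824, b=Δ1−h1·(2M1+M2)/6=-2245/804
seg 2: a=-3, c=M2/2=56/67, d=(M3−M2)/(6·2)=-1321/6432, b=Δ2−h2·(2M2+M3)/6=1045/1608
seg 3: a=0, c=M3/2=-425/1072, d=(M4−M3)/(6·2)=425/6432, b=Δ3−h3·(2M3+M4)/6=1229/804
t_q=13/4 → seg 1, τ=9/4; S=1+-2245/804·τ+167/536·τ²+281/4824·τ³=-104347/34304

  seg 0: a=4 b=-4991/1608 c=0 d=167/1608
  seg 1: a=1 b=-2245/804 c=167/536 d=281/4824
  seg 2: a=-3 b=1045/1608 c=56/67 d=-1321/6432
  seg 3: a=0 b=1229/804 c=-425/1072 d=425/6432
S(13/4) = -104347/34304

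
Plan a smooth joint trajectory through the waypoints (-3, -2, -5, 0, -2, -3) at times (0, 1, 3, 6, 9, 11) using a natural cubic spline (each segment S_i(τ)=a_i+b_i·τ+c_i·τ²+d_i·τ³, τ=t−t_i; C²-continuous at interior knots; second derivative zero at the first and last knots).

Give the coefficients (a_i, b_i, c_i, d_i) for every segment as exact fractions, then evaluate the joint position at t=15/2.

Δ: Δ0=1, Δ1=-3/2, Δ2=5/3, Δ3=-2/3, Δ4=-1/2
row 1: diag=6, rhs=-15; c'=1/3, d'=-5/2
row 2: denom=10−2·1/3=28/3; d'=(19−2·-5/2)/(28/3)=18/7
row 3: denom=12−3·9/28=309/28; d'=(-14−3·18/7)/(309/28)=-608/309
row 4: denom=10−3·28/103=946/103; d'=(1−3·-608/309)/(946/103)=711/946
back: M4=711/946
back: M3=-608/309−28/103·711/946=-3082/1419
back: M2=18/7−9/28·-3082/1419=3093/946
back: M1=-5/2−1/3·3093/946=-1698/473
M: M0=0, M1=-1698/473, M2=3093/946, M3=-3082/1419, M4=711/946, M5=0
seg 0: a=-3, c=M0/2=0, d=(M1−M0)/(6·1)=-283/473, b=Δ0−h0·(2M0+M1)/6=756/473
seg 1: a=-2, c=M1/2=-849/473, d=(M2−M1)/(6·2)=2163/3784, b=Δ1−h1·(2M1+M2)/6=-93/473
seg 2: a=-5, c=M2/2=3093/1892, d=(M3−M2)/(6·3)=-15443/51084, b=Δ2−h2·(2M2+M3)/6=-489/946
seg 3: a=0, c=M3/2=-1541/1419, d=(M4−M3)/(6·3)=8297/51084, b=Δ3−h3·(2M3+M4)/6=2137/1892
seg 4: a=-2, c=M4/2=711/1892, d=(M5−M4)/(6·2)=-237/3784, b=Δ4−h4·(2M4+M5)/6=-947/946
t_q=15/2 → seg 3, τ=3/2; S=0+2137/1892·τ+-1541/1419·τ²+8297/51084·τ³=-3043/15136

  seg 0: a=-3 b=756/473 c=0 d=-283/473
  seg 1: a=-2 b=-93/473 c=-849/473 d=2163/3784
  seg 2: a=-5 b=-489/946 c=3093/1892 d=-15443/51084
  seg 3: a=0 b=2137/1892 c=-1541/1419 d=8297/51084
  seg 4: a=-2 b=-947/946 c=711/1892 d=-237/3784
S(15/2) = -3043/15136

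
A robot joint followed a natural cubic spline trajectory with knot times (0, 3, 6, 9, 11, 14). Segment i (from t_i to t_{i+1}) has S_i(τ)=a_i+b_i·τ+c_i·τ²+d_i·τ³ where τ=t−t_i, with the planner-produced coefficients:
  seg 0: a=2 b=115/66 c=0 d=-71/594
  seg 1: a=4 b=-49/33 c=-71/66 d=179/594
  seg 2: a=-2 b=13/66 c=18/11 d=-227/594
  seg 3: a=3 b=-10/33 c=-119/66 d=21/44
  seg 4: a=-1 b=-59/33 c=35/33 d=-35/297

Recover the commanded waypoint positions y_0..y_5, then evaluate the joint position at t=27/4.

y_0=2 y_1=4 y_2=-2 y_3=3 y_4=-1 y_5=0
S(27/4) = -1539/1408

y_0 = S_0(0) = a_0 = 2
y_1 = S_1(0) = a_1 = 4
y_2 = S_2(0) = a_2 = -2
y_3 = S_3(0) = a_3 = 3
y_4 = S_4(0) = a_4 = -1
y_5 = S_4(3) = 0
t_q=27/4 is in segment 2 (τ=3/4); S_2(τ)=-1539/1408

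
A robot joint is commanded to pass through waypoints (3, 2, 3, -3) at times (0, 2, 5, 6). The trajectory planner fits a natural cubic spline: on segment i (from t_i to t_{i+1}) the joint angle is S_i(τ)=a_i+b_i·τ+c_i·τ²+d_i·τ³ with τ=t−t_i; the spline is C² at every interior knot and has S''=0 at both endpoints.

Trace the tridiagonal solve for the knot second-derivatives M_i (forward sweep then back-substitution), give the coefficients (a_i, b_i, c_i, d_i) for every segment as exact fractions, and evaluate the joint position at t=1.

  seg 0: a=3 b=-521/426 c=0 d=77/426
  seg 1: a=2 b=403/426 c=77/71 d=-61/142
  seg 2: a=3 b=-883/213 c=-395/142 d=395/426
S(1) = 139/71

Δ: Δ0=-1/2, Δ1=1/3, Δ2=-6
row 1: diag=10, rhs=5; c'=3/10, d'=1/2
row 2: denom=8−3·3/10=71/10; d'=(-38−3·1/2)/(71/10)=-395/71
back: M2=-395/71
back: M1=1/2−3/10·-395/71=154/71
M: M0=0, M1=154/71, M2=-395/71, M3=0
seg 0: a=3, c=M0/2=0, d=(M1−M0)/(6·2)=77/426, b=Δ0−h0·(2M0+M1)/6=-521/426
seg 1: a=2, c=M1/2=77/71, d=(M2−M1)/(6·3)=-61/142, b=Δ1−h1·(2M1+M2)/6=403/426
seg 2: a=3, c=M2/2=-395/142, d=(M3−M2)/(6·1)=395/426, b=Δ2−h2·(2M2+M3)/6=-883/213
t_q=1 → seg 0, τ=1; S=3+-521/426·τ+0·τ²+77/426·τ³=139/71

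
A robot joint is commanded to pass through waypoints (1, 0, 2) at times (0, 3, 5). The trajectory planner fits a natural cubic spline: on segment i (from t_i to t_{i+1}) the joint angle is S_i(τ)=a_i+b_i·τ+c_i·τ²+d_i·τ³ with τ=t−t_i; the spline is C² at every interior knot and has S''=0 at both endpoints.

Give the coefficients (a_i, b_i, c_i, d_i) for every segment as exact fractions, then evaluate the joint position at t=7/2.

  seg 0: a=1 b=-11/15 c=0 d=2/45
  seg 1: a=0 b=7/15 c=2/5 d=-1/15
S(7/2) = 13/40

Δ: Δ0=-1/3, Δ1=1
row 1: diag=10, rhs=8; c'=1/5, d'=4/5
back: M1=4/5
M: M0=0, M1=4/5, M2=0
seg 0: a=1, c=M0/2=0, d=(M1−M0)/(6·3)=2/45, b=Δ0−h0·(2M0+M1)/6=-11/15
seg 1: a=0, c=M1/2=2/5, d=(M2−M1)/(6·2)=-1/15, b=Δ1−h1·(2M1+M2)/6=7/15
t_q=7/2 → seg 1, τ=1/2; S=0+7/15·τ+2/5·τ²+-1/15·τ³=13/40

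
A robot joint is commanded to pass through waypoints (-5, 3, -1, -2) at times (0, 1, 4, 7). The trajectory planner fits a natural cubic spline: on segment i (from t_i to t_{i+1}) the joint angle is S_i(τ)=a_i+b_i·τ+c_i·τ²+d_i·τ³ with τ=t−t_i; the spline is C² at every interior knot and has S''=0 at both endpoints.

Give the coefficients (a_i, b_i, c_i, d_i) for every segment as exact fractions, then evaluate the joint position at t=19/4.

Δ: Δ0=8, Δ1=-4/3, Δ2=-1/3
row 1: diag=8, rhs=-56; c'=3/8, d'=-7
row 2: denom=12−3·3/8=87/8; d'=(6−3·-7)/(87/8)=72/29
back: M2=72/29
back: M1=-7−3/8·72/29=-230/29
M: M0=0, M1=-230/29, M2=72/29, M3=0
seg 0: a=-5, c=M0/2=0, d=(M1−M0)/(6·1)=-115/87, b=Δ0−h0·(2M0+M1)/6=811/87
seg 1: a=3, c=M1/2=-115/29, d=(M2−M1)/(6·3)=151/261, b=Δ1−h1·(2M1+M2)/6=466/87
seg 2: a=-1, c=M2/2=36/29, d=(M3−M2)/(6·3)=-4/29, b=Δ2−h2·(2M2+M3)/6=-245/87
t_q=19/4 → seg 2, τ=3/4; S=-1+-245/87·τ+36/29·τ²+-4/29·τ³=-1147/464

  seg 0: a=-5 b=811/87 c=0 d=-115/87
  seg 1: a=3 b=466/87 c=-115/29 d=151/261
  seg 2: a=-1 b=-245/87 c=36/29 d=-4/29
S(19/4) = -1147/464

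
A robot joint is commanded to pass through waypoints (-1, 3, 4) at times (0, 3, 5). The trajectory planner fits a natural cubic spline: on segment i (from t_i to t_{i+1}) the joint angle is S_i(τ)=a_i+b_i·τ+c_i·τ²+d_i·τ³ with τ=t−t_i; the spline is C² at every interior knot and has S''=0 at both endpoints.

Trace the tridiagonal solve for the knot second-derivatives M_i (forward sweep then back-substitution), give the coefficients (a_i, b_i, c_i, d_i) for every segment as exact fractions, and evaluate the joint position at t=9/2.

Δ: Δ0=4/3, Δ1=1/2
row 1: diag=10, rhs=-5; c'=1/5, d'=-1/2
back: M1=-1/2
M: M0=0, M1=-1/2, M2=0
seg 0: a=-1, c=M0/2=0, d=(M1−M0)/(6·3)=-1/36, b=Δ0−h0·(2M0+M1)/6=19/12
seg 1: a=3, c=M1/2=-1/4, d=(M2−M1)/(6·2)=1/24, b=Δ1−h1·(2M1+M2)/6=5/6
t_q=9/2 → seg 1, τ=3/2; S=3+5/6·τ+-1/4·τ²+1/24·τ³=245/64

  seg 0: a=-1 b=19/12 c=0 d=-1/36
  seg 1: a=3 b=5/6 c=-1/4 d=1/24
S(9/2) = 245/64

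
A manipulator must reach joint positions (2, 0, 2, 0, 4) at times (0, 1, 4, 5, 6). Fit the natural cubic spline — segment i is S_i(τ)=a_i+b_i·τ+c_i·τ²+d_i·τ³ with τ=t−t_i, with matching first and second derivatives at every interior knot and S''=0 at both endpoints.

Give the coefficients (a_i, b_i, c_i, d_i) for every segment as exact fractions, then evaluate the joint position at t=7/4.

Δ: Δ0=-2, Δ1=2/3, Δ2=-2, Δ3=4
row 1: diag=8, rhs=16; c'=3/8, d'=2
row 2: denom=8−3·3/8=55/8; d'=(-16−3·2)/(55/8)=-16/5
row 3: denom=4−1·8/55=212/55; d'=(36−1·-16/5)/(212/55)=539/53
back: M3=539/53
back: M2=-16/5−8/55·539/53=-248/53
back: M1=2−3/8·-248/53=199/53
M: M0=0, M1=199/53, M2=-248/53, M3=539/53, M4=0
seg 0: a=2, c=M0/2=0, d=(M1−M0)/(6·1)=199/318, b=Δ0−h0·(2M0+M1)/6=-835/318
seg 1: a=0, c=M1/2=199/106, d=(M2−M1)/(6·3)=-149/318, b=Δ1−h1·(2M1+M2)/6=-119/159
seg 2: a=2, c=M2/2=-124/53, d=(M3−M2)/(6·1)=787/318, b=Δ2−h2·(2M2+M3)/6=-679/318
seg 3: a=0, c=M3/2=539/106, d=(M4−M3)/(6·1)=-539/318, b=Δ3−h3·(2M3+M4)/6=97/159
t_q=7/4 → seg 1, τ=3/4; S=0+-119/159·τ+199/106·τ²+-149/318·τ³=2015/6784

  seg 0: a=2 b=-835/318 c=0 d=199/318
  seg 1: a=0 b=-119/159 c=199/106 d=-149/318
  seg 2: a=2 b=-679/318 c=-124/53 d=787/318
  seg 3: a=0 b=97/159 c=539/106 d=-539/318
S(7/4) = 2015/6784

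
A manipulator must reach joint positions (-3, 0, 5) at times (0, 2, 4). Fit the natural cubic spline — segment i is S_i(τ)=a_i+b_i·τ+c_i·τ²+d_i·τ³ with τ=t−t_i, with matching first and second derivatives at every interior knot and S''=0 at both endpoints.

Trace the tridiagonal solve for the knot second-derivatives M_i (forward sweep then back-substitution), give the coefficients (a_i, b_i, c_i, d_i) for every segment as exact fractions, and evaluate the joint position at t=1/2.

Δ: Δ0=3/2, Δ1=5/2
row 1: diag=8, rhs=6; c'=1/4, d'=3/4
back: M1=3/4
M: M0=0, M1=3/4, M2=0
seg 0: a=-3, c=M0/2=0, d=(M1−M0)/(6·2)=1/16, b=Δ0−h0·(2M0+M1)/6=5/4
seg 1: a=0, c=M1/2=3/8, d=(M2−M1)/(6·2)=-1/16, b=Δ1−h1·(2M1+M2)/6=2
t_q=1/2 → seg 0, τ=1/2; S=-3+5/4·τ+0·τ²+1/16·τ³=-303/128

  seg 0: a=-3 b=5/4 c=0 d=1/16
  seg 1: a=0 b=2 c=3/8 d=-1/16
S(1/2) = -303/128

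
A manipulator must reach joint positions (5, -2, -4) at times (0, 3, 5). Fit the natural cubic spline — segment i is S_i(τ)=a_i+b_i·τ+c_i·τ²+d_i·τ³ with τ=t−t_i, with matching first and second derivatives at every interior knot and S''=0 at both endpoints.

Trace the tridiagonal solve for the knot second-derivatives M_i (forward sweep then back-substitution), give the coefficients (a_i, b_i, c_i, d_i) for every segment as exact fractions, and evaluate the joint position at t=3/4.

  seg 0: a=5 b=-41/15 c=0 d=2/45
  seg 1: a=-2 b=-23/15 c=2/5 d=-1/15
S(3/4) = 95/32

Δ: Δ0=-7/3, Δ1=-1
row 1: diag=10, rhs=8; c'=1/5, d'=4/5
back: M1=4/5
M: M0=0, M1=4/5, M2=0
seg 0: a=5, c=M0/2=0, d=(M1−M0)/(6·3)=2/45, b=Δ0−h0·(2M0+M1)/6=-41/15
seg 1: a=-2, c=M1/2=2/5, d=(M2−M1)/(6·2)=-1/15, b=Δ1−h1·(2M1+M2)/6=-23/15
t_q=3/4 → seg 0, τ=3/4; S=5+-41/15·τ+0·τ²+2/45·τ³=95/32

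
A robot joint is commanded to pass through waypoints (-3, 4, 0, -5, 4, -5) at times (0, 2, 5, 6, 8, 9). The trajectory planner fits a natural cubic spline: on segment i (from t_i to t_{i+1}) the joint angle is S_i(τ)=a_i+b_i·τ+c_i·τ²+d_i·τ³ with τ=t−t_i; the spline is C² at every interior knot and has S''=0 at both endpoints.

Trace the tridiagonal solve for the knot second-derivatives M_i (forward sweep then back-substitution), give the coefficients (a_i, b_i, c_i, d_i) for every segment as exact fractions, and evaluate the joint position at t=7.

Δ: Δ0=7/2, Δ1=-4/3, Δ2=-5, Δ3=9/2, Δ4=-9
row 1: diag=10, rhs=-29; c'=3/10, d'=-29/10
row 2: denom=8−3·3/10=71/10; d'=(-22−3·-29/10)/(71/10)=-133/71
row 3: denom=6−1·10/71=416/71; d'=(57−1·-133/71)/(416/71)=1045/104
row 4: denom=6−2·71/208=553/104; d'=(-81−2·1045/104)/(553/104)=-1502/79
back: M4=-1502/79
back: M3=1045/104−71/208·-1502/79=2613/158
back: M2=-133/71−10/71·2613/158=-332/79
back: M1=-29/10−3/10·-332/79=-259/158
M: M0=0, M1=-259/158, M2=-332/79, M3=2613/158, M4=-1502/79, M5=0
seg 0: a=-3, c=M0/2=0, d=(M1−M0)/(6·2)=-259/1896, b=Δ0−h0·(2M0+M1)/6=959/237
seg 1: a=4, c=M1/2=-259/316, d=(M2−M1)/(6·3)=-45/316, b=Δ1−h1·(2M1+M2)/6=1141/474
seg 2: a=0, c=M2/2=-166/79, d=(M3−M2)/(6·1)=3277/948, b=Δ2−h2·(2M2+M3)/6=-6025/948
seg 3: a=-5, c=M3/2=2613/316, d=(M4−M3)/(6·2)=-5617/1896, b=Δ3−h3·(2M3+M4)/6=-89/474
seg 4: a=4, c=M4/2=-751/79, d=(M5−M4)/(6·1)=751/237, b=Δ4−h4·(2M4+M5)/6=-631/237
t_q=7 → seg 3, τ=1; S=-5+-89/474·τ+2613/316·τ²+-5617/1896·τ³=75/632

  seg 0: a=-3 b=959/237 c=0 d=-259/1896
  seg 1: a=4 b=1141/474 c=-259/316 d=-45/316
  seg 2: a=0 b=-6025/948 c=-166/79 d=3277/948
  seg 3: a=-5 b=-89/474 c=2613/316 d=-5617/1896
  seg 4: a=4 b=-631/237 c=-751/79 d=751/237
S(7) = 75/632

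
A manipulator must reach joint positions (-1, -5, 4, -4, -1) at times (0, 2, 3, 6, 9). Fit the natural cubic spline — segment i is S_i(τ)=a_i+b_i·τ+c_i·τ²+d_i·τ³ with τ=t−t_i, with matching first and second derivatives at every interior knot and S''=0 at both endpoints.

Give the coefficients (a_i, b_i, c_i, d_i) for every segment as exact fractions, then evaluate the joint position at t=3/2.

  seg 0: a=-1 b=-1618/255 c=0 d=277/255
  seg 1: a=-5 b=1706/255 c=554/85 d=-1073/255
  seg 2: a=4 b=1811/255 c=-519/85 d=436/459
  seg 3: a=-4 b=-991/255 c=623/255 d=-623/2295
S(3/2) = -4659/680

Δ: Δ0=-2, Δ1=9, Δ2=-8/3, Δ3=1
row 1: diag=6, rhs=66; c'=1/6, d'=11
row 2: denom=8−1·1/6=47/6; d'=(-70−1·11)/(47/6)=-486/47
row 3: denom=12−3·18/47=510/47; d'=(22−3·-486/47)/(510/47)=1246/255
back: M3=1246/255
back: M2=-486/47−18/47·1246/255=-1038/85
back: M1=11−1/6·-1038/85=1108/85
M: M0=0, M1=1108/85, M2=-1038/85, M3=1246/255, M4=0
seg 0: a=-1, c=M0/2=0, d=(M1−M0)/(6·2)=277/255, b=Δ0−h0·(2M0+M1)/6=-1618/255
seg 1: a=-5, c=M1/2=554/85, d=(M2−M1)/(6·1)=-1073/255, b=Δ1−h1·(2M1+M2)/6=1706/255
seg 2: a=4, c=M2/2=-519/85, d=(M3−M2)/(6·3)=436/459, b=Δ2−h2·(2M2+M3)/6=1811/255
seg 3: a=-4, c=M3/2=623/255, d=(M4−M3)/(6·3)=-623/2295, b=Δ3−h3·(2M3+M4)/6=-991/255
t_q=3/2 → seg 0, τ=3/2; S=-1+-1618/255·τ+0·τ²+277/255·τ³=-4659/680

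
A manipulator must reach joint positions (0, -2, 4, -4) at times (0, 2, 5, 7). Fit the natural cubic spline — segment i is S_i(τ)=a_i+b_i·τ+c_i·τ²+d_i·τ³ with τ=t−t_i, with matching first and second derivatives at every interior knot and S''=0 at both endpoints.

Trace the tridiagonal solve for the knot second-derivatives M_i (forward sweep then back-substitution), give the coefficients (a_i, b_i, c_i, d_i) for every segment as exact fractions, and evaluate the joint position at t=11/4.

  seg 0: a=0 b=-187/91 c=0 d=24/91
  seg 1: a=-2 b=101/91 c=144/91 d=-3/7
  seg 2: a=4 b=-88/91 c=-207/91 d=69/182
S(11/4) = -2669/5824

Δ: Δ0=-1, Δ1=2, Δ2=-4
row 1: diag=10, rhs=18; c'=3/10, d'=9/5
row 2: denom=10−3·3/10=91/10; d'=(-36−3·9/5)/(91/10)=-414/91
back: M2=-414/91
back: M1=9/5−3/10·-414/91=288/91
M: M0=0, M1=288/91, M2=-414/91, M3=0
seg 0: a=0, c=M0/2=0, d=(M1−M0)/(6·2)=24/91, b=Δ0−h0·(2M0+M1)/6=-187/91
seg 1: a=-2, c=M1/2=144/91, d=(M2−M1)/(6·3)=-3/7, b=Δ1−h1·(2M1+M2)/6=101/91
seg 2: a=4, c=M2/2=-207/91, d=(M3−M2)/(6·2)=69/182, b=Δ2−h2·(2M2+M3)/6=-88/91
t_q=11/4 → seg 1, τ=3/4; S=-2+101/91·τ+144/91·τ²+-3/7·τ³=-2669/5824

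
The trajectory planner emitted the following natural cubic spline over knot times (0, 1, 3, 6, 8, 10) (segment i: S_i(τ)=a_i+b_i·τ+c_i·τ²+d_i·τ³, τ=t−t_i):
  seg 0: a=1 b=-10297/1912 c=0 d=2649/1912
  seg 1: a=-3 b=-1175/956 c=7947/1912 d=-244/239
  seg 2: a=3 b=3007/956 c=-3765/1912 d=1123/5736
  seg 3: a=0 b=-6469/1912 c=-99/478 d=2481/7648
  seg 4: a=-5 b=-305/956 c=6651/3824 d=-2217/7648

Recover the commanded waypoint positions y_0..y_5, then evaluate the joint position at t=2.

y_0 = S_0(0) = a_0 = 1
y_1 = S_1(0) = a_1 = -3
y_2 = S_2(0) = a_2 = 3
y_3 = S_3(0) = a_3 = 0
y_4 = S_4(0) = a_4 = -5
y_5 = S_4(2) = -1
t_q=2 is in segment 1 (τ=1); S_1(τ)=-2091/1912

y_0=1 y_1=-3 y_2=3 y_3=0 y_4=-5 y_5=-1
S(2) = -2091/1912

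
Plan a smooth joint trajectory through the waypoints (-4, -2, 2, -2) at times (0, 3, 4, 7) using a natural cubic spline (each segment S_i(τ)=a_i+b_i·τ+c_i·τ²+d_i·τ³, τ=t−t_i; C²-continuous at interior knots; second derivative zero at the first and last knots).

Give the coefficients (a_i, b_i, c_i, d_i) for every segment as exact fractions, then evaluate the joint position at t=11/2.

  seg 0: a=-4 b=-6/7 c=0 d=32/189
  seg 1: a=-2 b=26/7 c=32/21 d=-26/21
  seg 2: a=2 b=64/21 c=-46/21 d=46/189
S(11/2) = 69/28

Δ: Δ0=2/3, Δ1=4, Δ2=-4/3
row 1: diag=8, rhs=20; c'=1/8, d'=5/2
row 2: denom=8−1·1/8=63/8; d'=(-32−1·5/2)/(63/8)=-92/21
back: M2=-92/21
back: M1=5/2−1/8·-92/21=64/21
M: M0=0, M1=64/21, M2=-92/21, M3=0
seg 0: a=-4, c=M0/2=0, d=(M1−M0)/(6·3)=32/189, b=Δ0−h0·(2M0+M1)/6=-6/7
seg 1: a=-2, c=M1/2=32/21, d=(M2−M1)/(6·1)=-26/21, b=Δ1−h1·(2M1+M2)/6=26/7
seg 2: a=2, c=M2/2=-46/21, d=(M3−M2)/(6·3)=46/189, b=Δ2−h2·(2M2+M3)/6=64/21
t_q=11/2 → seg 2, τ=3/2; S=2+64/21·τ+-46/21·τ²+46/189·τ³=69/28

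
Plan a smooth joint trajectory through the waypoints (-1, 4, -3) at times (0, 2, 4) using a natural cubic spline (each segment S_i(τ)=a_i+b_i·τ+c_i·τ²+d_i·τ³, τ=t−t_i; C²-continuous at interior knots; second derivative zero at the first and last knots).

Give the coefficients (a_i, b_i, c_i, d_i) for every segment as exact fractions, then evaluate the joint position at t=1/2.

  seg 0: a=-1 b=4 c=0 d=-3/8
  seg 1: a=4 b=-1/2 c=-9/4 d=3/8
S(1/2) = 61/64

Δ: Δ0=5/2, Δ1=-7/2
row 1: diag=8, rhs=-36; c'=1/4, d'=-9/2
back: M1=-9/2
M: M0=0, M1=-9/2, M2=0
seg 0: a=-1, c=M0/2=0, d=(M1−M0)/(6·2)=-3/8, b=Δ0−h0·(2M0+M1)/6=4
seg 1: a=4, c=M1/2=-9/4, d=(M2−M1)/(6·2)=3/8, b=Δ1−h1·(2M1+M2)/6=-1/2
t_q=1/2 → seg 0, τ=1/2; S=-1+4·τ+0·τ²+-3/8·τ³=61/64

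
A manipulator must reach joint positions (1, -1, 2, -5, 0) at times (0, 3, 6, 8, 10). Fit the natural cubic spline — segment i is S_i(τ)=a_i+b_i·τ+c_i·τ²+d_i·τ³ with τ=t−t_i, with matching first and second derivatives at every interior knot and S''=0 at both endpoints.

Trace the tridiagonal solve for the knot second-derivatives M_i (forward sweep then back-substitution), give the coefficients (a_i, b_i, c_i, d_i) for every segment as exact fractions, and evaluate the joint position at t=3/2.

Δ: Δ0=-2/3, Δ1=1, Δ2=-7/2, Δ3=5/2
row 1: diag=12, rhs=10; c'=1/4, d'=5/6
row 2: denom=10−3·1/4=37/4; d'=(-27−3·5/6)/(37/4)=-118/37
row 3: denom=8−2·8/37=280/37; d'=(36−2·-118/37)/(280/37)=28/5
back: M3=28/5
back: M2=-118/37−8/37·28/5=-22/5
back: M1=5/6−1/4·-22/5=29/15
M: M0=0, M1=29/15, M2=-22/5, M3=28/5, M4=0
seg 0: a=1, c=M0/2=0, d=(M1−M0)/(6·3)=29/270, b=Δ0−h0·(2M0+M1)/6=-49/30
seg 1: a=-1, c=M1/2=29/30, d=(M2−M1)/(6·3)=-19/54, b=Δ1−h1·(2M1+M2)/6=19/15
seg 2: a=2, c=M2/2=-11/5, d=(M3−M2)/(6·2)=5/6, b=Δ2−h2·(2M2+M3)/6=-73/30
seg 3: a=-5, c=M3/2=14/5, d=(M4−M3)/(6·2)=-7/15, b=Δ3−h3·(2M3+M4)/6=-37/30
t_q=3/2 → seg 0, τ=3/2; S=1+-49/30·τ+0·τ²+29/270·τ³=-87/80

  seg 0: a=1 b=-49/30 c=0 d=29/270
  seg 1: a=-1 b=19/15 c=29/30 d=-19/54
  seg 2: a=2 b=-73/30 c=-11/5 d=5/6
  seg 3: a=-5 b=-37/30 c=14/5 d=-7/15
S(3/2) = -87/80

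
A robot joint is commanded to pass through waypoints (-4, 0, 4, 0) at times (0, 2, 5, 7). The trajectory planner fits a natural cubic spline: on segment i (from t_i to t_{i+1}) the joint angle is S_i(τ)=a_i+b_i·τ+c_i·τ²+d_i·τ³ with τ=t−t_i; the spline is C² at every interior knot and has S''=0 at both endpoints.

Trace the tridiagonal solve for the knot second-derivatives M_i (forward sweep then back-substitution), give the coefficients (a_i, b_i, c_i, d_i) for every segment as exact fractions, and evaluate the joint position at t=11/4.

  seg 0: a=-4 b=526/273 c=0 d=5/273
  seg 1: a=0 b=586/273 c=10/91 d=-8/63
  seg 2: a=4 b=-170/273 c=-94/91 d=47/273
S(11/4) = 589/364

Δ: Δ0=2, Δ1=4/3, Δ2=-2
row 1: diag=10, rhs=-4; c'=3/10, d'=-2/5
row 2: denom=10−3·3/10=91/10; d'=(-20−3·-2/5)/(91/10)=-188/91
back: M2=-188/91
back: M1=-2/5−3/10·-188/91=20/91
M: M0=0, M1=20/91, M2=-188/91, M3=0
seg 0: a=-4, c=M0/2=0, d=(M1−M0)/(6·2)=5/273, b=Δ0−h0·(2M0+M1)/6=526/273
seg 1: a=0, c=M1/2=10/91, d=(M2−M1)/(6·3)=-8/63, b=Δ1−h1·(2M1+M2)/6=586/273
seg 2: a=4, c=M2/2=-94/91, d=(M3−M2)/(6·2)=47/273, b=Δ2−h2·(2M2+M3)/6=-170/273
t_q=11/4 → seg 1, τ=3/4; S=0+586/273·τ+10/91·τ²+-8/63·τ³=589/364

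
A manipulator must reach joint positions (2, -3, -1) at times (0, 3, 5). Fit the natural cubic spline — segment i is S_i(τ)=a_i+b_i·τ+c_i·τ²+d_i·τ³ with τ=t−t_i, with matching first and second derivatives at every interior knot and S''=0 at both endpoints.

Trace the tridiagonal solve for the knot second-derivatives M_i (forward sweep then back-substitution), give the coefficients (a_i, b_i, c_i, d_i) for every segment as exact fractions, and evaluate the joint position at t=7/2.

  seg 0: a=2 b=-37/15 c=0 d=4/45
  seg 1: a=-3 b=-1/15 c=4/5 d=-2/15
S(7/2) = -57/20

Δ: Δ0=-5/3, Δ1=1
row 1: diag=10, rhs=16; c'=1/5, d'=8/5
back: M1=8/5
M: M0=0, M1=8/5, M2=0
seg 0: a=2, c=M0/2=0, d=(M1−M0)/(6·3)=4/45, b=Δ0−h0·(2M0+M1)/6=-37/15
seg 1: a=-3, c=M1/2=4/5, d=(M2−M1)/(6·2)=-2/15, b=Δ1−h1·(2M1+M2)/6=-1/15
t_q=7/2 → seg 1, τ=1/2; S=-3+-1/15·τ+4/5·τ²+-2/15·τ³=-57/20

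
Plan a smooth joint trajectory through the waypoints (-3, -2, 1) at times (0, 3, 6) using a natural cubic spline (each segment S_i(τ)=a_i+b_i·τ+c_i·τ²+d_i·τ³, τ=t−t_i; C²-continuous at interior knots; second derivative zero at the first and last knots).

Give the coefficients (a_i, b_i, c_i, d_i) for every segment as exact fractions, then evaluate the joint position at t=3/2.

Δ: Δ0=1/3, Δ1=1
row 1: diag=12, rhs=4; c'=1/4, d'=1/3
back: M1=1/3
M: M0=0, M1=1/3, M2=0
seg 0: a=-3, c=M0/2=0, d=(M1−M0)/(6·3)=1/54, b=Δ0−h0·(2M0+M1)/6=1/6
seg 1: a=-2, c=M1/2=1/6, d=(M2−M1)/(6·3)=-1/54, b=Δ1−h1·(2M1+M2)/6=2/3
t_q=3/2 → seg 0, τ=3/2; S=-3+1/6·τ+0·τ²+1/54·τ³=-43/16

  seg 0: a=-3 b=1/6 c=0 d=1/54
  seg 1: a=-2 b=2/3 c=1/6 d=-1/54
S(3/2) = -43/16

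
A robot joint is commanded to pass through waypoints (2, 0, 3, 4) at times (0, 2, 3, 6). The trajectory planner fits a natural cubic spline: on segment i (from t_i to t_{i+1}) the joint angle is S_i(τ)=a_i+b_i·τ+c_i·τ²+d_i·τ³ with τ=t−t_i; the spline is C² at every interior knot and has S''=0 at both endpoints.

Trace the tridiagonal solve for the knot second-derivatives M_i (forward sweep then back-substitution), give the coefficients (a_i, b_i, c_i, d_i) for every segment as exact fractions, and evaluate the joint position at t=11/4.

Δ: Δ0=-1, Δ1=3, Δ2=1/3
row 1: diag=6, rhs=24; c'=1/6, d'=4
row 2: denom=8−1·1/6=47/6; d'=(-16−1·4)/(47/6)=-120/47
back: M2=-120/47
back: M1=4−1/6·-120/47=208/47
M: M0=0, M1=208/47, M2=-120/47, M3=0
seg 0: a=2, c=M0/2=0, d=(M1−M0)/(6·2)=52/141, b=Δ0−h0·(2M0+M1)/6=-349/141
seg 1: a=0, c=M1/2=104/47, d=(M2−M1)/(6·1)=-164/141, b=Δ1−h1·(2M1+M2)/6=275/141
seg 2: a=3, c=M2/2=-60/47, d=(M3−M2)/(6·3)=20/141, b=Δ2−h2·(2M2+M3)/6=407/141
t_q=11/4 → seg 1, τ=3/4; S=0+275/141·τ+104/47·τ²+-164/141·τ³=1667/752

  seg 0: a=2 b=-349/141 c=0 d=52/141
  seg 1: a=0 b=275/141 c=104/47 d=-164/141
  seg 2: a=3 b=407/141 c=-60/47 d=20/141
S(11/4) = 1667/752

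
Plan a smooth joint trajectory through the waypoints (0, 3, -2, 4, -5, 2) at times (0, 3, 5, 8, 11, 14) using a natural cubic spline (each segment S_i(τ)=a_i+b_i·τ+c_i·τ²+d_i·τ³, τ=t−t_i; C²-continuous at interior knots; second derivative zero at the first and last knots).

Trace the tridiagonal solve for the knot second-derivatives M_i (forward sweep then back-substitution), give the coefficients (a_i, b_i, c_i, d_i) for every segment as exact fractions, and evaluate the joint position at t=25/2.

Δ: Δ0=1, Δ1=-5/2, Δ2=2, Δ3=-3, Δ4=7/3
row 1: diag=10, rhs=-21; c'=1/5, d'=-21/10
row 2: denom=10−2·1/5=48/5; d'=(27−2·-21/10)/(48/5)=13/4
row 3: denom=12−3·5/16=177/16; d'=(-30−3·13/4)/(177/16)=-212/59
row 4: denom=12−3·16/59=660/59; d'=(32−3·-212/59)/(660/59)=631/165
back: M4=631/165
back: M3=-212/59−16/59·631/165=-764/165
back: M2=13/4−5/16·-764/165=155/33
back: M1=-21/10−1/5·155/33=-1003/330
M: M0=0, M1=-1003/330, M2=155/33, M3=-764/165, M4=631/165, M5=0
seg 0: a=0, c=M0/2=0, d=(M1−M0)/(6·3)=-1003/5940, b=Δ0−h0·(2M0+M1)/6=1663/660
seg 1: a=3, c=M1/2=-1003/660, d=(M2−M1)/(6·2)=851/1320, b=Δ1−h1·(2M1+M2)/6=-673/330
seg 2: a=-2, c=M2/2=155/66, d=(M3−M2)/(6·3)=-57/110, b=Δ2−h2·(2M2+M3)/6=-21/55
seg 3: a=4, c=M3/2=-382/165, d=(M4−M3)/(6·3)=31/66, b=Δ3−h3·(2M3+M4)/6=-31/110
seg 4: a=-5, c=M4/2=631/330, d=(M5−M4)/(6·3)=-631/2970, b=Δ4−h4·(2M4+M5)/6=-82/55
t_q=25/2 → seg 4, τ=3/2; S=-5+-82/55·τ+631/330·τ²+-631/2970·τ³=-3213/880

  seg 0: a=0 b=1663/660 c=0 d=-1003/5940
  seg 1: a=3 b=-673/330 c=-1003/660 d=851/1320
  seg 2: a=-2 b=-21/55 c=155/66 d=-57/110
  seg 3: a=4 b=-31/110 c=-382/165 d=31/66
  seg 4: a=-5 b=-82/55 c=631/330 d=-631/2970
S(25/2) = -3213/880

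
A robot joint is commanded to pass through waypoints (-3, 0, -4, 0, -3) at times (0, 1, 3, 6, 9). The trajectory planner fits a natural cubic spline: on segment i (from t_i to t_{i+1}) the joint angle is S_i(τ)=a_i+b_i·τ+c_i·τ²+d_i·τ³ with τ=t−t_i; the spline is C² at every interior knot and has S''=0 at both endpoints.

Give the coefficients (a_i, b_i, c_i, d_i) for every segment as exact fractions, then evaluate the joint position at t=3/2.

Δ: Δ0=3, Δ1=-2, Δ2=4/3, Δ3=-1
row 1: diag=6, rhs=-30; c'=1/3, d'=-5
row 2: denom=10−2·1/3=28/3; d'=(20−2·-5)/(28/3)=45/14
row 3: denom=12−3·9/28=309/28; d'=(-14−3·45/14)/(309/28)=-662/309
back: M3=-662/309
back: M2=45/14−9/28·-662/309=402/103
back: M1=-5−1/3·402/103=-649/103
M: M0=0, M1=-649/103, M2=402/103, M3=-662/309, M4=0
seg 0: a=-3, c=M0/2=0, d=(M1−M0)/(6·1)=-649/618, b=Δ0−h0·(2M0+M1)/6=2503/618
seg 1: a=0, c=M1/2=-649/206, d=(M2−M1)/(6·2)=1051/1236, b=Δ1−h1·(2M1+M2)/6=278/309
seg 2: a=-4, c=M2/2=201/103, d=(M3−M2)/(6·3)=-934/2781, b=Δ2−h2·(2M2+M3)/6=-463/309
seg 3: a=0, c=M3/2=-331/309, d=(M4−M3)/(6·3)=331/2781, b=Δ3−h3·(2M3+M4)/6=353/309
t_q=3/2 → seg 1, τ=1/2; S=0+278/309·τ+-649/206·τ²+1051/1236·τ³=-763/3296

  seg 0: a=-3 b=2503/618 c=0 d=-649/618
  seg 1: a=0 b=278/309 c=-649/206 d=1051/1236
  seg 2: a=-4 b=-463/309 c=201/103 d=-934/2781
  seg 3: a=0 b=353/309 c=-331/309 d=331/2781
S(3/2) = -763/3296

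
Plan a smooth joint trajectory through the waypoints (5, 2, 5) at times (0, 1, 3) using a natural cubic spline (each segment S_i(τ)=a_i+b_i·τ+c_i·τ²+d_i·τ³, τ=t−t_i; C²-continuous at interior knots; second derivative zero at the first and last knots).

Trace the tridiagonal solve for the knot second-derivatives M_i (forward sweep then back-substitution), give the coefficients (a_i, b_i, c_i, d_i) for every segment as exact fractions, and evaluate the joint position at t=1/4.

Δ: Δ0=-3, Δ1=3/2
row 1: diag=6, rhs=27; c'=1/3, d'=9/2
back: M1=9/2
M: M0=0, M1=9/2, M2=0
seg 0: a=5, c=M0/2=0, d=(M1−M0)/(6·1)=3/4, b=Δ0−h0·(2M0+M1)/6=-15/4
seg 1: a=2, c=M1/2=9/4, d=(M2−M1)/(6·2)=-3/8, b=Δ1−h1·(2M1+M2)/6=-3/2
t_q=1/4 → seg 0, τ=1/4; S=5+-15/4·τ+0·τ²+3/4·τ³=1043/256

  seg 0: a=5 b=-15/4 c=0 d=3/4
  seg 1: a=2 b=-3/2 c=9/4 d=-3/8
S(1/4) = 1043/256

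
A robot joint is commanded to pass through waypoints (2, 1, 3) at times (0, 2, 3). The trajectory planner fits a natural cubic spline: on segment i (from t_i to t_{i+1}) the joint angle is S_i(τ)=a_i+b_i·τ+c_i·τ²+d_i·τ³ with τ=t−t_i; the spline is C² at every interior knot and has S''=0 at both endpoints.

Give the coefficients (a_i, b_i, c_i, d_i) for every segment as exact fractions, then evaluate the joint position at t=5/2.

Δ: Δ0=-1/2, Δ1=2
row 1: diag=6, rhs=15; c'=1/6, d'=5/2
back: M1=5/2
M: M0=0, M1=5/2, M2=0
seg 0: a=2, c=M0/2=0, d=(M1−M0)/(6·2)=5/24, b=Δ0−h0·(2M0+M1)/6=-4/3
seg 1: a=1, c=M1/2=5/4, d=(M2−M1)/(6·1)=-5/12, b=Δ1−h1·(2M1+M2)/6=7/6
t_q=5/2 → seg 1, τ=1/2; S=1+7/6·τ+5/4·τ²+-5/12·τ³=59/32

  seg 0: a=2 b=-4/3 c=0 d=5/24
  seg 1: a=1 b=7/6 c=5/4 d=-5/12
S(5/2) = 59/32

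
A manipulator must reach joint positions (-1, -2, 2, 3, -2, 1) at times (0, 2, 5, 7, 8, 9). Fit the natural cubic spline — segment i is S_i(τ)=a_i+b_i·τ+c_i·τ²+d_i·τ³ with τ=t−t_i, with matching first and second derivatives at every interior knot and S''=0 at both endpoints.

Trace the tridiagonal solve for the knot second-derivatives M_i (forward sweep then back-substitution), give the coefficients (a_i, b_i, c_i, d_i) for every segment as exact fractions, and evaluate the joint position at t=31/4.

Δ: Δ0=-1/2, Δ1=4/3, Δ2=1/2, Δ3=-5, Δ4=3
row 1: diag=10, rhs=11; c'=3/10, d'=11/10
row 2: denom=10−3·3/10=91/10; d'=(-5−3·11/10)/(91/10)=-83/91
row 3: denom=6−2·20/91=506/91; d'=(-33−2·-83/91)/(506/91)=-2837/506
row 4: denom=4−1·91/506=1933/506; d'=(48−1·-2837/506)/(1933/506)=27125/1933
back: M4=27125/1933
back: M3=-2837/506−91/506·27125/1933=-15716/1933
back: M2=-83/91−20/91·-15716/1933=1691/1933
back: M1=11/10−3/10·1691/1933=1619/1933
M: M0=0, M1=1619/1933, M2=1691/1933, M3=-15716/1933, M4=27125/1933, M5=0
seg 0: a=-1, c=M0/2=0, d=(M1−M0)/(6·2)=1619/23196, b=Δ0−h0·(2M0+M1)/6=-9037/11598
seg 1: a=-2, c=M1/2=1619/3866, d=(M2−M1)/(6·3)=4/1933, b=Δ1−h1·(2M1+M2)/6=677/11598
seg 2: a=2, c=M2/2=1691/3866, d=(M3−M2)/(6·2)=-17407/23196, b=Δ2−h2·(2M2+M3)/6=30467/11598
seg 3: a=3, c=M3/2=-7858/1933, d=(M4−M3)/(6·1)=42841/11598, b=Δ3−h3·(2M3+M4)/6=-53683/11598
seg 4: a=-2, c=M4/2=27125/3866, d=(M5−M4)/(6·1)=-27125/11598, b=Δ4−h4·(2M4+M5)/6=-9728/5799
t_q=31/4 → seg 3, τ=3/4; S=3+-53683/11598·τ+-7858/1933·τ²+42841/11598·τ³=-296863/247424

  seg 0: a=-1 b=-9037/11598 c=0 d=1619/23196
  seg 1: a=-2 b=677/11598 c=1619/3866 d=4/1933
  seg 2: a=2 b=30467/11598 c=1691/3866 d=-17407/23196
  seg 3: a=3 b=-53683/11598 c=-7858/1933 d=42841/11598
  seg 4: a=-2 b=-9728/5799 c=27125/3866 d=-27125/11598
S(31/4) = -296863/247424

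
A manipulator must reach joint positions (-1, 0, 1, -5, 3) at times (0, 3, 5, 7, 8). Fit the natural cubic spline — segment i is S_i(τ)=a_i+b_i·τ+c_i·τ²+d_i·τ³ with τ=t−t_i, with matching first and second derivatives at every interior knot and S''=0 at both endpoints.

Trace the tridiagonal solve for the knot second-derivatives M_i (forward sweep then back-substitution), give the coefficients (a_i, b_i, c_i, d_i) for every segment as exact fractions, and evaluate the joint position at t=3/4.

Δ: Δ0=1/3, Δ1=1/2, Δ2=-3, Δ3=8
row 1: diag=10, rhs=1; c'=1/5, d'=1/10
row 2: denom=8−2·1/5=38/5; d'=(-21−2·1/10)/(38/5)=-53/19
row 3: denom=6−2·5/19=104/19; d'=(66−2·-53/19)/(104/19)=170/13
back: M3=170/13
back: M2=-53/19−5/19·170/13=-81/13
back: M1=1/10−1/5·-81/13=35/26
M: M0=0, M1=35/26, M2=-81/13, M3=170/13, M4=0
seg 0: a=-1, c=M0/2=0, d=(M1−M0)/(6·3)=35/468, b=Δ0−h0·(2M0+M1)/6=-53/156
seg 1: a=0, c=M1/2=35/52, d=(M2−M1)/(6·2)=-197/312, b=Δ1−h1·(2M1+M2)/6=131/78
seg 2: a=1, c=M2/2=-81/26, d=(M3−M2)/(6·2)=251/156, b=Δ2−h2·(2M2+M3)/6=-125/39
seg 3: a=-5, c=M3/2=85/13, d=(M4−M3)/(6·1)=-85/39, b=Δ3−h3·(2M3+M4)/6=142/39
t_q=3/4 → seg 0, τ=3/4; S=-1+-53/156·τ+0·τ²+35/468·τ³=-4071/3328

  seg 0: a=-1 b=-53/156 c=0 d=35/468
  seg 1: a=0 b=131/78 c=35/52 d=-197/312
  seg 2: a=1 b=-125/39 c=-81/26 d=251/156
  seg 3: a=-5 b=142/39 c=85/13 d=-85/39
S(3/4) = -4071/3328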